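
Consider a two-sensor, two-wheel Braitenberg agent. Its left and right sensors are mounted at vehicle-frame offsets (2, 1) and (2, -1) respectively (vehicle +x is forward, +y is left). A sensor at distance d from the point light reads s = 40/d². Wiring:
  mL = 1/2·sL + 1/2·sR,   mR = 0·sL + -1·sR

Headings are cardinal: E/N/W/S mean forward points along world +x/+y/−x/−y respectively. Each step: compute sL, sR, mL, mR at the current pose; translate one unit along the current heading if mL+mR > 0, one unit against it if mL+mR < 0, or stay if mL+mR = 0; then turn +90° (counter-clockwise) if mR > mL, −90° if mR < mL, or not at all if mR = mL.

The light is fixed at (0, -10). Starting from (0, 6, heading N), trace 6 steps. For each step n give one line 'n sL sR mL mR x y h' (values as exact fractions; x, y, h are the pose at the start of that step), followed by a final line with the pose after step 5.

n=0: pose=(0,6,N); sL=8/65, sR=8/65; mL=8/65, mR=-8/65; mL+mR=0 → advance +0; mR−mL=-16/65 → turn -1·90°
n=1: pose=(0,6,E); sL=40/293, sR=40/229; mL=10440/67097, mR=-40/229; mL+mR=-1280/67097 → advance -1; mR−mL=-22160/67097 → turn -1·90°
n=2: pose=(-1,6,S); sL=10/49, sR=1/5; mL=99/490, mR=-1/5; mL+mR=1/490 → advance +1; mR−mL=-197/490 → turn -1·90°
n=3: pose=(-1,5,W); sL=8/41, sR=8/53; mL=376/2173, mR=-8/53; mL+mR=48/2173 → advance +1; mR−mL=-704/2173 → turn -1·90°
n=4: pose=(-2,5,N); sL=20/149, sR=4/29; mL=588/4321, mR=-4/29; mL+mR=-8/4321 → advance -1; mR−mL=-1184/4321 → turn -1·90°
n=5: pose=(-2,4,E); sL=8/45, sR=40/169; mL=1576/7605, mR=-40/169; mL+mR=-224/7605 → advance -1; mR−mL=-3376/7605 → turn -1·90°

0 8/65 8/65 8/65 -8/65 0 6 N
1 40/293 40/229 10440/67097 -40/229 0 6 E
2 10/49 1/5 99/490 -1/5 -1 6 S
3 8/41 8/53 376/2173 -8/53 -1 5 W
4 20/149 4/29 588/4321 -4/29 -2 5 N
5 8/45 40/169 1576/7605 -40/169 -2 4 E
final -3 4 S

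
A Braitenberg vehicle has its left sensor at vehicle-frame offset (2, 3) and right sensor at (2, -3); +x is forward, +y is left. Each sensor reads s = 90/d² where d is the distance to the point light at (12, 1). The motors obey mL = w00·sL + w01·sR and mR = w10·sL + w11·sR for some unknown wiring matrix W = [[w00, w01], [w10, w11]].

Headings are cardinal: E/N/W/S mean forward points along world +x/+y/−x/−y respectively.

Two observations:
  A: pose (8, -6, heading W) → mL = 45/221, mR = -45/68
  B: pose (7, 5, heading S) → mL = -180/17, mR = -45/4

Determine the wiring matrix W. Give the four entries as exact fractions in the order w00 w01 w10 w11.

-1 1/2 -1 0

obs A: pose=(8,-6,W) → sL=45/68, sR=45/26, mL=45/221, mR=-45/68
obs B: pose=(7,5,S) → sL=45/4, sR=45/34, mL=-180/17, mR=-45/4
sensor matrix S = [[45/68, 45/26], [45/4, 45/34]]; det S = -139725/7514
solve [mL_A; mL_B] = S·[w00; w01] and [mR_A; mR_B] = S·[w10; w11]:
  w00 = -1, w01 = 1/2, w10 = -1, w11 = 0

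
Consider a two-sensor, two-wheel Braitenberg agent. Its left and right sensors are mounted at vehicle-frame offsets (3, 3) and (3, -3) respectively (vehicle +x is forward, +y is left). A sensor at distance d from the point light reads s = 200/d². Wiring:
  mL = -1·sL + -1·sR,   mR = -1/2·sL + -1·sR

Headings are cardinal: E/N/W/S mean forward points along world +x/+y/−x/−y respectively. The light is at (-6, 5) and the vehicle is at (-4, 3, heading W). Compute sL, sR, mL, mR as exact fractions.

left sensor world pos  = (-7, 0); dL² = 26
right sensor world pos = (-7, 6); dR² = 2
sL = 200/26 = 100/13
sR = 200/2 = 100
mL = -1·sL + -1·sR = -1400/13
mR = -1/2·sL + -1·sR = -1350/13

100/13 100 -1400/13 -1350/13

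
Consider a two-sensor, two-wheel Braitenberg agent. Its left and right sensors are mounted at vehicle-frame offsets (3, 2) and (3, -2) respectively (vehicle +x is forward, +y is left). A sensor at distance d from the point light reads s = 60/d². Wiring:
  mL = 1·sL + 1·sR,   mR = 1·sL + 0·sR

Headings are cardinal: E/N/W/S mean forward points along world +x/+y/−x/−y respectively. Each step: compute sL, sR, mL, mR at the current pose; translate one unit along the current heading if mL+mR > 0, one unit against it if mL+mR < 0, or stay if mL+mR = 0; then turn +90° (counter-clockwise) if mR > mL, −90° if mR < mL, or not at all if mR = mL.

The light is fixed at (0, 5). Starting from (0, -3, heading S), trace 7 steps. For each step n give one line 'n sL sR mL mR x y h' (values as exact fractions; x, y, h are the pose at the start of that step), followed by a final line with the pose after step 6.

0 12/25 12/25 24/25 12/25 0 -3 S
1 6/13 30/29 564/377 6/13 0 -4 W
2 4/3 60/37 328/111 4/3 -1 -4 N
3 3/2 15/26 27/13 3/2 -1 -3 E
4 12/25 12/25 24/25 12/25 0 -3 S
5 6/13 30/29 564/377 6/13 0 -4 W
6 4/3 60/37 328/111 4/3 -1 -4 N
final -1 -3 E

n=0: pose=(0,-3,S); sL=12/25, sR=12/25; mL=24/25, mR=12/25; mL+mR=36/25 → advance +1; mR−mL=-12/25 → turn -1·90°
n=1: pose=(0,-4,W); sL=6/13, sR=30/29; mL=564/377, mR=6/13; mL+mR=738/377 → advance +1; mR−mL=-30/29 → turn -1·90°
n=2: pose=(-1,-4,N); sL=4/3, sR=60/37; mL=328/111, mR=4/3; mL+mR=476/111 → advance +1; mR−mL=-60/37 → turn -1·90°
n=3: pose=(-1,-3,E); sL=3/2, sR=15/26; mL=27/13, mR=3/2; mL+mR=93/26 → advance +1; mR−mL=-15/26 → turn -1·90°
n=4: pose=(0,-3,S); sL=12/25, sR=12/25; mL=24/25, mR=12/25; mL+mR=36/25 → advance +1; mR−mL=-12/25 → turn -1·90°
n=5: pose=(0,-4,W); sL=6/13, sR=30/29; mL=564/377, mR=6/13; mL+mR=738/377 → advance +1; mR−mL=-30/29 → turn -1·90°
n=6: pose=(-1,-4,N); sL=4/3, sR=60/37; mL=328/111, mR=4/3; mL+mR=476/111 → advance +1; mR−mL=-60/37 → turn -1·90°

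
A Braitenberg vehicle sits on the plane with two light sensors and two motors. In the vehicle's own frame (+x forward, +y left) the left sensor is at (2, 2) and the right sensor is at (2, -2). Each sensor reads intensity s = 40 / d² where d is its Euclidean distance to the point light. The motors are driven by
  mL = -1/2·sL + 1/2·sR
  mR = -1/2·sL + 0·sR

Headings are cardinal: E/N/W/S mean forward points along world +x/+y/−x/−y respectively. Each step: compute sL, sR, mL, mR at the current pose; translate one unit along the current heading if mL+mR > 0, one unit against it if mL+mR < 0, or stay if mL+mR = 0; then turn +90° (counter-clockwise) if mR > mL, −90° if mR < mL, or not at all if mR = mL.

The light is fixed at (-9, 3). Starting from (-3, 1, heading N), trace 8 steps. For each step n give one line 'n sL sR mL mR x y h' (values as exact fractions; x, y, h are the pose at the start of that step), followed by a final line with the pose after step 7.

n=0: pose=(-3,1,N); sL=5/2, sR=5/8; mL=-15/16, mR=-5/4; mL+mR=-35/16 → advance -1; mR−mL=-5/16 → turn -1·90°
n=1: pose=(-3,0,E); sL=8/13, sR=40/89; mL=-96/1157, mR=-4/13; mL+mR=-452/1157 → advance -1; mR−mL=-20/89 → turn -1·90°
n=2: pose=(-4,0,S); sL=20/37, sR=20/17; mL=200/629, mR=-10/37; mL+mR=30/629 → advance +1; mR−mL=-10/17 → turn -1·90°
n=3: pose=(-4,-1,W); sL=8/9, sR=40/13; mL=128/117, mR=-4/9; mL+mR=76/117 → advance +1; mR−mL=-20/13 → turn -1·90°
n=4: pose=(-5,-1,N); sL=5, sR=1; mL=-2, mR=-5/2; mL+mR=-9/2 → advance -1; mR−mL=-1/2 → turn -1·90°
n=5: pose=(-5,-2,E); sL=8/9, sR=8/17; mL=-32/153, mR=-4/9; mL+mR=-100/153 → advance -1; mR−mL=-4/17 → turn -1·90°
n=6: pose=(-6,-2,S); sL=20/37, sR=4/5; mL=24/185, mR=-10/37; mL+mR=-26/185 → advance -1; mR−mL=-2/5 → turn -1·90°
n=7: pose=(-6,-1,W); sL=40/37, sR=8; mL=128/37, mR=-20/37; mL+mR=108/37 → advance +1; mR−mL=-4 → turn -1·90°

0 5/2 5/8 -15/16 -5/4 -3 1 N
1 8/13 40/89 -96/1157 -4/13 -3 0 E
2 20/37 20/17 200/629 -10/37 -4 0 S
3 8/9 40/13 128/117 -4/9 -4 -1 W
4 5 1 -2 -5/2 -5 -1 N
5 8/9 8/17 -32/153 -4/9 -5 -2 E
6 20/37 4/5 24/185 -10/37 -6 -2 S
7 40/37 8 128/37 -20/37 -6 -1 W
final -7 -1 N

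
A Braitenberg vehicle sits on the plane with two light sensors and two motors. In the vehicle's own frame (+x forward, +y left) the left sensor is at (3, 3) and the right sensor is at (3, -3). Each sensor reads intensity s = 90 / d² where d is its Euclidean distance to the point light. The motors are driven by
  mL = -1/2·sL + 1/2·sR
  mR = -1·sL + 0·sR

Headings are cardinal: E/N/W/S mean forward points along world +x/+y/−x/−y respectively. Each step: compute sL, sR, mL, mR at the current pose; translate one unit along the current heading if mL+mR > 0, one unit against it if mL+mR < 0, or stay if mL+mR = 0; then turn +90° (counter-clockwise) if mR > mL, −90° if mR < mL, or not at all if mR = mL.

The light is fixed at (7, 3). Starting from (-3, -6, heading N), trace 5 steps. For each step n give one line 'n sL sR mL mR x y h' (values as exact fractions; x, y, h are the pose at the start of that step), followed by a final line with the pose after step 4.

0 18/41 18/17 216/697 -18/41 -3 -6 N
1 45/49 45/109 -1350/5341 -45/49 -3 -7 E
2 90/233 18/73 -1188/17009 -90/233 -4 -7 S
3 9/34 45/116 243/3944 -9/34 -4 -6 W
4 18/41 18/17 216/697 -18/41 -3 -6 N
final -3 -7 E

n=0: pose=(-3,-6,N); sL=18/41, sR=18/17; mL=216/697, mR=-18/41; mL+mR=-90/697 → advance -1; mR−mL=-522/697 → turn -1·90°
n=1: pose=(-3,-7,E); sL=45/49, sR=45/109; mL=-1350/5341, mR=-45/49; mL+mR=-6255/5341 → advance -1; mR−mL=-3555/5341 → turn -1·90°
n=2: pose=(-4,-7,S); sL=90/233, sR=18/73; mL=-1188/17009, mR=-90/233; mL+mR=-7758/17009 → advance -1; mR−mL=-5382/17009 → turn -1·90°
n=3: pose=(-4,-6,W); sL=9/34, sR=45/116; mL=243/3944, mR=-9/34; mL+mR=-801/3944 → advance -1; mR−mL=-1287/3944 → turn -1·90°
n=4: pose=(-3,-6,N); sL=18/41, sR=18/17; mL=216/697, mR=-18/41; mL+mR=-90/697 → advance -1; mR−mL=-522/697 → turn -1·90°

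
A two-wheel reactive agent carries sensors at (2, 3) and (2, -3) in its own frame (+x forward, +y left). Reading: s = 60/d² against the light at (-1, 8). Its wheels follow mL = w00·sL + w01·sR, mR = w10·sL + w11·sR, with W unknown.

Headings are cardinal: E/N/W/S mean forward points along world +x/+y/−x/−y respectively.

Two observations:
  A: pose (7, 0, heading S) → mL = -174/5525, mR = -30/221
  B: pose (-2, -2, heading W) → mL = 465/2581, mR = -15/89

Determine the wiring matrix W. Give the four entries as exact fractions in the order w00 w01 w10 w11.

obs A: pose=(7,0,S) → sL=60/221, sR=12/25, mL=-174/5525, mR=-30/221
obs B: pose=(-2,-2,W) → sL=30/89, sR=30/29, mL=465/2581, mR=-15/89
sensor matrix S = [[60/221, 12/25], [30/89, 30/29]]; det S = 339552/2852005
solve [mL_A; mL_B] = S·[w00; w01] and [mR_A; mR_B] = S·[w10; w11]:
  w00 = -1, w01 = 1/2, w10 = -1/2, w11 = 0

-1 1/2 -1/2 0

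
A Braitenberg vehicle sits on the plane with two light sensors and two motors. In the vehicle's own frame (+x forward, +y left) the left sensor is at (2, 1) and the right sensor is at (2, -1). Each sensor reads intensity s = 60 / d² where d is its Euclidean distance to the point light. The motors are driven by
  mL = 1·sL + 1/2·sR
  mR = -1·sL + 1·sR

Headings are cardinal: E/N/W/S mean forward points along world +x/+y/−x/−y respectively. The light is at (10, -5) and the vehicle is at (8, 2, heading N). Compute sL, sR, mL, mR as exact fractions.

2/3 30/41 127/123 8/123

left sensor world pos  = (7, 4); dL² = 90
right sensor world pos = (9, 4); dR² = 82
sL = 60/90 = 2/3
sR = 60/82 = 30/41
mL = 1·sL + 1/2·sR = 127/123
mR = -1·sL + 1·sR = 8/123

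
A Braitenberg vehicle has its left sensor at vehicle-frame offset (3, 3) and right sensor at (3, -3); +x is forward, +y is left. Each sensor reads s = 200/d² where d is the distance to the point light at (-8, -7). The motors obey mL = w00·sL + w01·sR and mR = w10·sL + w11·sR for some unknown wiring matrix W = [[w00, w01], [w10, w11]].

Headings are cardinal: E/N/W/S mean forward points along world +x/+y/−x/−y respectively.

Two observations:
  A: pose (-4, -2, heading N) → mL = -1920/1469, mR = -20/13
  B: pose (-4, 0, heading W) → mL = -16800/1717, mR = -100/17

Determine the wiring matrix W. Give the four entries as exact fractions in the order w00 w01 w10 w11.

obs A: pose=(-4,-2,N) → sL=40/13, sR=200/113, mL=-1920/1469, mR=-20/13
obs B: pose=(-4,0,W) → sL=200/17, sR=200/101, mL=-16800/1717, mR=-100/17
sensor matrix S = [[40/13, 200/113], [200/17, 200/101]]; det S = -37152000/2522273
solve [mL_A; mL_B] = S·[w00; w01] and [mR_A; mR_B] = S·[w10; w11]:
  w00 = -1, w01 = 1, w10 = -1/2, w11 = 0

-1 1 -1/2 0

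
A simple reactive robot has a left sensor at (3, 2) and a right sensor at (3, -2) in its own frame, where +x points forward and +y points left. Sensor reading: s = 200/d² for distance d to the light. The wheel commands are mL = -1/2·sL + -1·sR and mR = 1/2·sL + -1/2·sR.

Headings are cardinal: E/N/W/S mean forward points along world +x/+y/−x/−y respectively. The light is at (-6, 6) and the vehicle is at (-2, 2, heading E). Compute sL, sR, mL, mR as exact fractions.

200/53 40/17 -3820/901 640/901

left sensor world pos  = (1, 4); dL² = 53
right sensor world pos = (1, 0); dR² = 85
sL = 200/53 = 200/53
sR = 200/85 = 40/17
mL = -1/2·sL + -1·sR = -3820/901
mR = 1/2·sL + -1/2·sR = 640/901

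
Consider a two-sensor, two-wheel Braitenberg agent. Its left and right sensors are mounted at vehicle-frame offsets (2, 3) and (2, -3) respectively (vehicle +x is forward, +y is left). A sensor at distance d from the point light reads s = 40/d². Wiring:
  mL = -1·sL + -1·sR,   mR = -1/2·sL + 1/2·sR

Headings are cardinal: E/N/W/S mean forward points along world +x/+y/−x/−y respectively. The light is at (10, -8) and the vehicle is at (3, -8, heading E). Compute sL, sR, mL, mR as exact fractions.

left sensor world pos  = (5, -5); dL² = 34
right sensor world pos = (5, -11); dR² = 34
sL = 40/34 = 20/17
sR = 40/34 = 20/17
mL = -1·sL + -1·sR = -40/17
mR = -1/2·sL + 1/2·sR = 0

20/17 20/17 -40/17 0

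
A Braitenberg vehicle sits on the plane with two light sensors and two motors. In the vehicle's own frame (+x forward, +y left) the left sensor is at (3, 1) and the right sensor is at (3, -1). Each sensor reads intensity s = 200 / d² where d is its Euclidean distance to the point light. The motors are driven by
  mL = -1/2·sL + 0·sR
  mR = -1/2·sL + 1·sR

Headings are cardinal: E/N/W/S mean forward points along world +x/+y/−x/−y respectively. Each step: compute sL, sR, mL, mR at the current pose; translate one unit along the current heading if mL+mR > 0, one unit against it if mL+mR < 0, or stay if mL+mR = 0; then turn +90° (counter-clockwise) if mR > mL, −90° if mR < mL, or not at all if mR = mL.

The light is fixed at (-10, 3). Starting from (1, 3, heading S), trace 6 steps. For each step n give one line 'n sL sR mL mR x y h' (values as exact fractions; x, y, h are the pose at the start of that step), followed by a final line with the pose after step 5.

0 200/153 200/109 -100/153 19700/16677 1 3 S
1 50/49 1 -25/49 24/49 1 2 E
2 40/17 8/5 -20/17 36/85 0 2 N
3 100/29 4 -50/29 66/29 0 1 W
4 8/5 200/89 -4/5 644/445 -1 1 S
5 50/37 5/4 -25/37 85/148 -1 0 E
final -2 0 N

n=0: pose=(1,3,S); sL=200/153, sR=200/109; mL=-100/153, mR=19700/16677; mL+mR=8800/16677 → advance +1; mR−mL=200/109 → turn +1·90°
n=1: pose=(1,2,E); sL=50/49, sR=1; mL=-25/49, mR=24/49; mL+mR=-1/49 → advance -1; mR−mL=1 → turn +1·90°
n=2: pose=(0,2,N); sL=40/17, sR=8/5; mL=-20/17, mR=36/85; mL+mR=-64/85 → advance -1; mR−mL=8/5 → turn +1·90°
n=3: pose=(0,1,W); sL=100/29, sR=4; mL=-50/29, mR=66/29; mL+mR=16/29 → advance +1; mR−mL=4 → turn +1·90°
n=4: pose=(-1,1,S); sL=8/5, sR=200/89; mL=-4/5, mR=644/445; mL+mR=288/445 → advance +1; mR−mL=200/89 → turn +1·90°
n=5: pose=(-1,0,E); sL=50/37, sR=5/4; mL=-25/37, mR=85/148; mL+mR=-15/148 → advance -1; mR−mL=5/4 → turn +1·90°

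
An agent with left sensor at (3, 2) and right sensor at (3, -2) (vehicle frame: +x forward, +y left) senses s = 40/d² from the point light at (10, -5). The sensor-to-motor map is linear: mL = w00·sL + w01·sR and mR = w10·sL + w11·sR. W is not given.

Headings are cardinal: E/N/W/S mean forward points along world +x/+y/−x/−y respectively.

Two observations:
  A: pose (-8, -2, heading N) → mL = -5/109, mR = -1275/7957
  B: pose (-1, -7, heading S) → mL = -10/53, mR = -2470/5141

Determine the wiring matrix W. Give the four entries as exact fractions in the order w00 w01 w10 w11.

obs A: pose=(-8,-2,N) → sL=10/109, sR=10/73, mL=-5/109, mR=-1275/7957
obs B: pose=(-1,-7,S) → sL=20/53, sR=20/97, mL=-10/53, mR=-2470/5141
sensor matrix S = [[10/109, 10/73], [20/53, 20/97]]; det S = -1340800/40906937
solve [mL_A; mL_B] = S·[w00; w01] and [mR_A; mR_B] = S·[w10; w11]:
  w00 = -1/2, w01 = 0, w10 = -1, w11 = -1/2

-1/2 0 -1 -1/2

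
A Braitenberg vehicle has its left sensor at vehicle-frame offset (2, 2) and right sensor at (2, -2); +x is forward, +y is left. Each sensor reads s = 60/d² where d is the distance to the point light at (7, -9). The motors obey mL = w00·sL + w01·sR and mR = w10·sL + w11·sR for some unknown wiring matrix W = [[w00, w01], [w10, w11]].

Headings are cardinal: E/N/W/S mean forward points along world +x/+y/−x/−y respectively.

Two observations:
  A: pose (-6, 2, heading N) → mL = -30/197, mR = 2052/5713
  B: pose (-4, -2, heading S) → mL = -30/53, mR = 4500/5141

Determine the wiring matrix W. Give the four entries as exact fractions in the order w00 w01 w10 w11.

obs A: pose=(-6,2,N) → sL=30/197, sR=6/29, mL=-30/197, mR=2052/5713
obs B: pose=(-4,-2,S) → sL=30/53, sR=30/97, mL=-30/53, mR=4500/5141
sensor matrix S = [[30/197, 6/29], [30/53, 30/97]]; det S = -2056320/29370533
solve [mL_A; mL_B] = S·[w00; w01] and [mR_A; mR_B] = S·[w10; w11]:
  w00 = -1, w01 = 0, w10 = 1, w11 = 1

-1 0 1 1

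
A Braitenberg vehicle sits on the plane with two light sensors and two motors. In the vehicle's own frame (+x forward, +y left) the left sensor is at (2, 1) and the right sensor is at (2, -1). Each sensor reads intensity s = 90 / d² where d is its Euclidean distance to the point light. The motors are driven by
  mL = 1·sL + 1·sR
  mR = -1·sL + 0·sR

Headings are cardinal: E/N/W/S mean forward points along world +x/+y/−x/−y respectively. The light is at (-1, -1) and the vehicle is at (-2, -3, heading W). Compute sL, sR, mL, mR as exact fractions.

5 9 14 -5

left sensor world pos  = (-4, -4); dL² = 18
right sensor world pos = (-4, -2); dR² = 10
sL = 90/18 = 5
sR = 90/10 = 9
mL = 1·sL + 1·sR = 14
mR = -1·sL + 0·sR = -5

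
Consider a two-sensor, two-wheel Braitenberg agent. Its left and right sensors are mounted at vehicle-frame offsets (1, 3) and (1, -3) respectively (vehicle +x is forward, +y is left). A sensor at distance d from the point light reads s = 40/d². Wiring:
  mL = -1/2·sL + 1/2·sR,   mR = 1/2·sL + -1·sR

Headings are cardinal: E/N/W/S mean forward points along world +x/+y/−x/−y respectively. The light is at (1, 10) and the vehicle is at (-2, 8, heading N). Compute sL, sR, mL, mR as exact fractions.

40/37 40 720/37 -1460/37

left sensor world pos  = (-5, 9); dL² = 37
right sensor world pos = (1, 9); dR² = 1
sL = 40/37 = 40/37
sR = 40/1 = 40
mL = -1/2·sL + 1/2·sR = 720/37
mR = 1/2·sL + -1·sR = -1460/37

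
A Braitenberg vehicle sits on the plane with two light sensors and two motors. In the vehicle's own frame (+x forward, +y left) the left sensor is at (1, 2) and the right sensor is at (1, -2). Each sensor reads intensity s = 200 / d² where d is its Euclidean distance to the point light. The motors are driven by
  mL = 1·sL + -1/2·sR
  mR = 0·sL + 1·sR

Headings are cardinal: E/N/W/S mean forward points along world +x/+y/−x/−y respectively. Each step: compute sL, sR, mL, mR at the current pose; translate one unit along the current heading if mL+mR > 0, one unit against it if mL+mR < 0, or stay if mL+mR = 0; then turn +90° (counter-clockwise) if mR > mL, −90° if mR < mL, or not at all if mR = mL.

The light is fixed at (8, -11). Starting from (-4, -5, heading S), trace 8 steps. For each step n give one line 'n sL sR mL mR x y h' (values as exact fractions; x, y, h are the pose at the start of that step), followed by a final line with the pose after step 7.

n=0: pose=(-4,-5,S); sL=8/5, sR=200/221; mL=1268/1105, mR=200/221; mL+mR=2268/1105 → advance +1; mR−mL=-268/1105 → turn -1·90°
n=1: pose=(-4,-6,W); sL=100/89, sR=100/109; mL=6450/9701, mR=100/109; mL+mR=15350/9701 → advance +1; mR−mL=2450/9701 → turn +1·90°
n=2: pose=(-5,-6,S); sL=200/137, sR=200/241; mL=34500/33017, mR=200/241; mL+mR=61900/33017 → advance +1; mR−mL=-7100/33017 → turn -1·90°
n=3: pose=(-5,-7,W); sL=1, sR=25/29; mL=33/58, mR=25/29; mL+mR=83/58 → advance +1; mR−mL=17/58 → turn +1·90°
n=4: pose=(-6,-7,S); sL=200/153, sR=40/53; mL=7540/8109, mR=40/53; mL+mR=13660/8109 → advance +1; mR−mL=-1420/8109 → turn -1·90°
n=5: pose=(-6,-8,W); sL=100/113, sR=4/5; mL=274/565, mR=4/5; mL+mR=726/565 → advance +1; mR−mL=178/565 → turn +1·90°
n=6: pose=(-7,-8,S); sL=200/173, sR=200/293; mL=41300/50689, mR=200/293; mL+mR=75900/50689 → advance +1; mR−mL=-6700/50689 → turn -1·90°
n=7: pose=(-7,-9,W); sL=25/32, sR=25/34; mL=225/544, mR=25/34; mL+mR=625/544 → advance +1; mR−mL=175/544 → turn +1·90°

0 8/5 200/221 1268/1105 200/221 -4 -5 S
1 100/89 100/109 6450/9701 100/109 -4 -6 W
2 200/137 200/241 34500/33017 200/241 -5 -6 S
3 1 25/29 33/58 25/29 -5 -7 W
4 200/153 40/53 7540/8109 40/53 -6 -7 S
5 100/113 4/5 274/565 4/5 -6 -8 W
6 200/173 200/293 41300/50689 200/293 -7 -8 S
7 25/32 25/34 225/544 25/34 -7 -9 W
final -8 -9 S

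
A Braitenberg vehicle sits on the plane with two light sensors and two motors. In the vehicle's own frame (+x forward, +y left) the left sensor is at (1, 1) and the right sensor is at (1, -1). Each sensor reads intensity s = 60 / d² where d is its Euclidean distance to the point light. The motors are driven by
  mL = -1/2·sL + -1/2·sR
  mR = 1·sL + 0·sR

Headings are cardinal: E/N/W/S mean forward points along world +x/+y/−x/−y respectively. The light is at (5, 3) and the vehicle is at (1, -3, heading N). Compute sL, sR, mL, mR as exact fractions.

6/5 30/17 -126/85 6/5

left sensor world pos  = (0, -2); dL² = 50
right sensor world pos = (2, -2); dR² = 34
sL = 60/50 = 6/5
sR = 60/34 = 30/17
mL = -1/2·sL + -1/2·sR = -126/85
mR = 1·sL + 0·sR = 6/5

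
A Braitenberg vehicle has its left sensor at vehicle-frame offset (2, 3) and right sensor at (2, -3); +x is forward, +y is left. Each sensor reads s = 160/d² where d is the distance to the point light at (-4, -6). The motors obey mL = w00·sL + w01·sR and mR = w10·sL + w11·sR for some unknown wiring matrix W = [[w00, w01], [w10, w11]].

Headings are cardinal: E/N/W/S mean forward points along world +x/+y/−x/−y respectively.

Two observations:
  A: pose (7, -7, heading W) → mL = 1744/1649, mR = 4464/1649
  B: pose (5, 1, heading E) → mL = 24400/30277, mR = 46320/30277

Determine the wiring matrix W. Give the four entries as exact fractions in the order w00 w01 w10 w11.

-1/2 1 1/2 1

obs A: pose=(7,-7,W) → sL=160/97, sR=32/17, mL=1744/1649, mR=4464/1649
obs B: pose=(5,1,E) → sL=160/221, sR=160/137, mL=24400/30277, mR=46320/30277
sensor matrix S = [[160/97, 32/17], [160/221, 160/137]]; det S = 28139520/49926773
solve [mL_A; mL_B] = S·[w00; w01] and [mR_A; mR_B] = S·[w10; w11]:
  w00 = -1/2, w01 = 1, w10 = 1/2, w11 = 1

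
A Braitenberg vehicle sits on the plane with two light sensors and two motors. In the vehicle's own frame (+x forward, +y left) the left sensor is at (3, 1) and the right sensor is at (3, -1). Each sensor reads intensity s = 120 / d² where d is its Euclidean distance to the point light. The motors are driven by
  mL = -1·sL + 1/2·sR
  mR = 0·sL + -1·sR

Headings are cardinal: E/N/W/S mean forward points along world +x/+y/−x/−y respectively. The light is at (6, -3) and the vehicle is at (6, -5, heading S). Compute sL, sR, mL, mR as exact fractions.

left sensor world pos  = (7, -8); dL² = 26
right sensor world pos = (5, -8); dR² = 26
sL = 120/26 = 60/13
sR = 120/26 = 60/13
mL = -1·sL + 1/2·sR = -30/13
mR = 0·sL + -1·sR = -60/13

60/13 60/13 -30/13 -60/13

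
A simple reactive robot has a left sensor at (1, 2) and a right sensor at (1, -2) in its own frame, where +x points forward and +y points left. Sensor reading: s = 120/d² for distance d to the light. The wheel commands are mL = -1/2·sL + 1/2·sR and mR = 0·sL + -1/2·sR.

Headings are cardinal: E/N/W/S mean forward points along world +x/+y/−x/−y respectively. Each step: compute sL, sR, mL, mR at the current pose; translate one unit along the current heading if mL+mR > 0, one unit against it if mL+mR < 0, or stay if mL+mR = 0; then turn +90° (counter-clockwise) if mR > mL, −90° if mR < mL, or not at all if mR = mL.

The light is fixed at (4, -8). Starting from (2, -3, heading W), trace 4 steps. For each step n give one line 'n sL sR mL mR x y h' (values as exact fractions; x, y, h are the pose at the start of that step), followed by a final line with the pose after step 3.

0 20/3 60/29 -200/87 -30/29 2 -3 W
1 120/17 24/5 -96/85 -12/5 3 -3 S
2 6 30/17 -36/17 -15/17 3 -2 W
3 120/29 120/29 0 -60/29 4 -2 S
final 4 -1 W

n=0: pose=(2,-3,W); sL=20/3, sR=60/29; mL=-200/87, mR=-30/29; mL+mR=-10/3 → advance -1; mR−mL=110/87 → turn +1·90°
n=1: pose=(3,-3,S); sL=120/17, sR=24/5; mL=-96/85, mR=-12/5; mL+mR=-60/17 → advance -1; mR−mL=-108/85 → turn -1·90°
n=2: pose=(3,-2,W); sL=6, sR=30/17; mL=-36/17, mR=-15/17; mL+mR=-3 → advance -1; mR−mL=21/17 → turn +1·90°
n=3: pose=(4,-2,S); sL=120/29, sR=120/29; mL=0, mR=-60/29; mL+mR=-60/29 → advance -1; mR−mL=-60/29 → turn -1·90°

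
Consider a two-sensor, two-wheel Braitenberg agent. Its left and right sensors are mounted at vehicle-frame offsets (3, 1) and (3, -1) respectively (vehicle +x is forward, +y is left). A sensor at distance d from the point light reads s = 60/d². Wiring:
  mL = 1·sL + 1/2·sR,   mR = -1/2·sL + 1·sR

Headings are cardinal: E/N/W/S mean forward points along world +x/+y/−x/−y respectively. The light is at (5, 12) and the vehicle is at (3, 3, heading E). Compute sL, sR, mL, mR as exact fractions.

12/13 60/101 1602/1313 174/1313

left sensor world pos  = (6, 4); dL² = 65
right sensor world pos = (6, 2); dR² = 101
sL = 60/65 = 12/13
sR = 60/101 = 60/101
mL = 1·sL + 1/2·sR = 1602/1313
mR = -1/2·sL + 1·sR = 174/1313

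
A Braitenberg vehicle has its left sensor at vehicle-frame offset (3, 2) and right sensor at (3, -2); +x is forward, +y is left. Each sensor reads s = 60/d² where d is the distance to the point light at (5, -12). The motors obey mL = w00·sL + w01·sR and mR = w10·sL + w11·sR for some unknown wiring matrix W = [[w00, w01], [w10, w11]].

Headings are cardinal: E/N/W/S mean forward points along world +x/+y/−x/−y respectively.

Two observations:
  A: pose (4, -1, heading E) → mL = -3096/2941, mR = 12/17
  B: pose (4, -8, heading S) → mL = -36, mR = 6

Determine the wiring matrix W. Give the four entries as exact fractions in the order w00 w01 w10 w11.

obs A: pose=(4,-1,E) → sL=60/173, sR=12/17, mL=-3096/2941, mR=12/17
obs B: pose=(4,-8,S) → sL=30, sR=6, mL=-36, mR=6
sensor matrix S = [[60/173, 12/17], [30, 6]]; det S = -56160/2941
solve [mL_A; mL_B] = S·[w00; w01] and [mR_A; mR_B] = S·[w10; w11]:
  w00 = -1, w01 = -1, w10 = 0, w11 = 1

-1 -1 0 1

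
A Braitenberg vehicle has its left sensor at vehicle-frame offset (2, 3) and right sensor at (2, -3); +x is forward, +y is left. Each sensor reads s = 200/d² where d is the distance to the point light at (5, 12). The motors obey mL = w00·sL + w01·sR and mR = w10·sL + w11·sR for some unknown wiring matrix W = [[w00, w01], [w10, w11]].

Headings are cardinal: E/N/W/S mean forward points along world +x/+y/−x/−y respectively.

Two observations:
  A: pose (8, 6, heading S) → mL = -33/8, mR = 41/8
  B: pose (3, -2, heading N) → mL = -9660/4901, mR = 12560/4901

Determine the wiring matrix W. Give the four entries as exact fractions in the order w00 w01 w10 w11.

obs A: pose=(8,6,S) → sL=2, sR=25/8, mL=-33/8, mR=41/8
obs B: pose=(3,-2,N) → sL=200/169, sR=40/29, mL=-9660/4901, mR=12560/4901
sensor matrix S = [[2, 25/8], [200/169, 40/29]]; det S = -4605/4901
solve [mL_A; mL_B] = S·[w00; w01] and [mR_A; mR_B] = S·[w10; w11]:
  w00 = -1/2, w01 = -1, w10 = 1, w11 = 1

-1/2 -1 1 1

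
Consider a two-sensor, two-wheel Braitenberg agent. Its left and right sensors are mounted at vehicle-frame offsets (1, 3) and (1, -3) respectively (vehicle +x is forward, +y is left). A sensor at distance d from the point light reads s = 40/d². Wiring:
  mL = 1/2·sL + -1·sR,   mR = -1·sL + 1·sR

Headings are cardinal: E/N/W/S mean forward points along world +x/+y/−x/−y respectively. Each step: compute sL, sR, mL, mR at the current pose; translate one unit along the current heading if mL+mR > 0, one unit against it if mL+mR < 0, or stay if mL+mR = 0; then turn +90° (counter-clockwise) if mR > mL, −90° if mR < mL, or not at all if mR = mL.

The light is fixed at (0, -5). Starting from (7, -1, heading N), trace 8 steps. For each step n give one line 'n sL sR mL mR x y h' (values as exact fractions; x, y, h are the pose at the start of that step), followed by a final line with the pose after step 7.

0 40/41 8/25 172/1025 -672/1025 7 -1 N
1 2/5 5/8 -17/40 9/40 7 -2 E
2 8/5 40/97 188/485 -576/485 6 -2 N
3 20/37 4/5 -98/185 48/185 6 -3 E
4 40/13 40/73 940/949 -2400/949 5 -3 N
5 10/13 1 -8/13 3/13 5 -4 E
6 8 40/53 172/53 -384/53 4 -4 N
7 20/17 20/17 -10/17 0 4 -5 E
final 3 -5 N

n=0: pose=(7,-1,N); sL=40/41, sR=8/25; mL=172/1025, mR=-672/1025; mL+mR=-20/41 → advance -1; mR−mL=-844/1025 → turn -1·90°
n=1: pose=(7,-2,E); sL=2/5, sR=5/8; mL=-17/40, mR=9/40; mL+mR=-1/5 → advance -1; mR−mL=13/20 → turn +1·90°
n=2: pose=(6,-2,N); sL=8/5, sR=40/97; mL=188/485, mR=-576/485; mL+mR=-4/5 → advance -1; mR−mL=-764/485 → turn -1·90°
n=3: pose=(6,-3,E); sL=20/37, sR=4/5; mL=-98/185, mR=48/185; mL+mR=-10/37 → advance -1; mR−mL=146/185 → turn +1·90°
n=4: pose=(5,-3,N); sL=40/13, sR=40/73; mL=940/949, mR=-2400/949; mL+mR=-20/13 → advance -1; mR−mL=-3340/949 → turn -1·90°
n=5: pose=(5,-4,E); sL=10/13, sR=1; mL=-8/13, mR=3/13; mL+mR=-5/13 → advance -1; mR−mL=11/13 → turn +1·90°
n=6: pose=(4,-4,N); sL=8, sR=40/53; mL=172/53, mR=-384/53; mL+mR=-4 → advance -1; mR−mL=-556/53 → turn -1·90°
n=7: pose=(4,-5,E); sL=20/17, sR=20/17; mL=-10/17, mR=0; mL+mR=-10/17 → advance -1; mR−mL=10/17 → turn +1·90°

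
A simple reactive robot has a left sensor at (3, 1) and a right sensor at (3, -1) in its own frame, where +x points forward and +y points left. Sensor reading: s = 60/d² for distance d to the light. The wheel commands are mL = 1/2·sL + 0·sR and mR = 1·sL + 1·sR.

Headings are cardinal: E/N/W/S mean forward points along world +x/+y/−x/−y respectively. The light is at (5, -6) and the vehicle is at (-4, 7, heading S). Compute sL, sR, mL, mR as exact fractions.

15/41 3/10 15/82 273/410

left sensor world pos  = (-3, 4); dL² = 164
right sensor world pos = (-5, 4); dR² = 200
sL = 60/164 = 15/41
sR = 60/200 = 3/10
mL = 1/2·sL + 0·sR = 15/82
mR = 1·sL + 1·sR = 273/410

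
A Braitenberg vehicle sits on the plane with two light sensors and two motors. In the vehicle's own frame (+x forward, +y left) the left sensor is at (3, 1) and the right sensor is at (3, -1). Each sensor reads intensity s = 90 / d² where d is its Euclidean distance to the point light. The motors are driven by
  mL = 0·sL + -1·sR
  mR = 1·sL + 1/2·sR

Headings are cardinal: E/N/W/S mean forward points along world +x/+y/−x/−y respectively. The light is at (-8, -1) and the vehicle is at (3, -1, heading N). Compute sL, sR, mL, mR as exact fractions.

left sensor world pos  = (2, 2); dL² = 109
right sensor world pos = (4, 2); dR² = 153
sL = 90/109 = 90/109
sR = 90/153 = 10/17
mL = 0·sL + -1·sR = -10/17
mR = 1·sL + 1/2·sR = 2075/1853

90/109 10/17 -10/17 2075/1853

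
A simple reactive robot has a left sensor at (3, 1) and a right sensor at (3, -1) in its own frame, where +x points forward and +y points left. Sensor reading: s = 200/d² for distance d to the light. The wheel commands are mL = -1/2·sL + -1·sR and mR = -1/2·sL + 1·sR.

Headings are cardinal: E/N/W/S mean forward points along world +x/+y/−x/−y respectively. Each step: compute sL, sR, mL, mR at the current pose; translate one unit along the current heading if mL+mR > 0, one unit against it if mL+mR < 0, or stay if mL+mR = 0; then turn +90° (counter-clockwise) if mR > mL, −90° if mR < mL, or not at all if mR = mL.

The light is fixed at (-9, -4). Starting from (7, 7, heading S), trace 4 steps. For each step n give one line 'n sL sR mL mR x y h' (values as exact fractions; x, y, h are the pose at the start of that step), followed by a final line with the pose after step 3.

n=0: pose=(7,7,S); sL=200/353, sR=200/289; mL=-99500/102017, mR=41700/102017; mL+mR=-200/353 → advance -1; mR−mL=400/289 → turn +1·90°
n=1: pose=(7,8,E); sL=20/53, sR=100/241; mL=-7710/12773, mR=2890/12773; mL+mR=-20/53 → advance -1; mR−mL=200/241 → turn +1·90°
n=2: pose=(6,8,N); sL=200/421, sR=200/481; mL=-132300/202501, mR=36100/202501; mL+mR=-200/421 → advance -1; mR−mL=400/481 → turn +1·90°
n=3: pose=(6,7,W); sL=50/61, sR=25/36; mL=-2425/2196, mR=625/2196; mL+mR=-50/61 → advance -1; mR−mL=25/18 → turn +1·90°

0 200/353 200/289 -99500/102017 41700/102017 7 7 S
1 20/53 100/241 -7710/12773 2890/12773 7 8 E
2 200/421 200/481 -132300/202501 36100/202501 6 8 N
3 50/61 25/36 -2425/2196 625/2196 6 7 W
final 7 7 S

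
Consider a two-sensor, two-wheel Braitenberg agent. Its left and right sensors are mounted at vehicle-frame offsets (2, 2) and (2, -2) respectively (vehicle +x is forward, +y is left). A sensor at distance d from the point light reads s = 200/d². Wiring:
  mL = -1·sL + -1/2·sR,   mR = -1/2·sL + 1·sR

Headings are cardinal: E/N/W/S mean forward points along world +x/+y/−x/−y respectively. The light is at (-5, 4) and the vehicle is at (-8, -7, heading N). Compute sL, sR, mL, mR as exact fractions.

100/53 100/41 -6750/2173 3250/2173

left sensor world pos  = (-10, -5); dL² = 106
right sensor world pos = (-6, -5); dR² = 82
sL = 200/106 = 100/53
sR = 200/82 = 100/41
mL = -1·sL + -1/2·sR = -6750/2173
mR = -1/2·sL + 1·sR = 3250/2173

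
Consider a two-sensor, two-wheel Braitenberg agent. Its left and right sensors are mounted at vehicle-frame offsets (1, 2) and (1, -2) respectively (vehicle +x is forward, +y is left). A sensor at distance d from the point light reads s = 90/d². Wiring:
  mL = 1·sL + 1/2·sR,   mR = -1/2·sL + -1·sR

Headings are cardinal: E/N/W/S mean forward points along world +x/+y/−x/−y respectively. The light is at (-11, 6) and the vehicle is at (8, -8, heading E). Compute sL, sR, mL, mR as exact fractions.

left sensor world pos  = (9, -6); dL² = 544
right sensor world pos = (9, -10); dR² = 656
sL = 90/544 = 45/272
sR = 90/656 = 45/328
mL = 1·sL + 1/2·sR = 1305/5576
mR = -1/2·sL + -1·sR = -4905/22304

45/272 45/328 1305/5576 -4905/22304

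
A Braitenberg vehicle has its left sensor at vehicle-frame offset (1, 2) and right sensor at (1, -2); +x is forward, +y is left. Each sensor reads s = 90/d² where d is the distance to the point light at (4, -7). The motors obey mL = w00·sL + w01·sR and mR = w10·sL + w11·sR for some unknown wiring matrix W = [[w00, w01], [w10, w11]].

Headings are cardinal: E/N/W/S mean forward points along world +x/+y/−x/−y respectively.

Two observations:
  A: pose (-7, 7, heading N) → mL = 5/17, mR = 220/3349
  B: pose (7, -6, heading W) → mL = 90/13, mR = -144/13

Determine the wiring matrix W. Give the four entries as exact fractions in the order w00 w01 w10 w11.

0 1 -1 1

obs A: pose=(-7,7,N) → sL=45/197, sR=5/17, mL=5/17, mR=220/3349
obs B: pose=(7,-6,W) → sL=18, sR=90/13, mL=90/13, mR=-144/13
sensor matrix S = [[45/197, 5/17], [18, 90/13]]; det S = -161640/43537
solve [mL_A; mL_B] = S·[w00; w01] and [mR_A; mR_B] = S·[w10; w11]:
  w00 = 0, w01 = 1, w10 = -1, w11 = 1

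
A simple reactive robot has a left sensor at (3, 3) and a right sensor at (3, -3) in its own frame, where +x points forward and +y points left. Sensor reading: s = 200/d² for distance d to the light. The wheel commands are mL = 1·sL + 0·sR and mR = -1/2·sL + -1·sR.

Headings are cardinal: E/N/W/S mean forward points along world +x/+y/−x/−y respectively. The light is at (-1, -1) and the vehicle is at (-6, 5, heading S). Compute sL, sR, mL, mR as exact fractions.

left sensor world pos  = (-3, 2); dL² = 13
right sensor world pos = (-9, 2); dR² = 73
sL = 200/13 = 200/13
sR = 200/73 = 200/73
mL = 1·sL + 0·sR = 200/13
mR = -1/2·sL + -1·sR = -9900/949

200/13 200/73 200/13 -9900/949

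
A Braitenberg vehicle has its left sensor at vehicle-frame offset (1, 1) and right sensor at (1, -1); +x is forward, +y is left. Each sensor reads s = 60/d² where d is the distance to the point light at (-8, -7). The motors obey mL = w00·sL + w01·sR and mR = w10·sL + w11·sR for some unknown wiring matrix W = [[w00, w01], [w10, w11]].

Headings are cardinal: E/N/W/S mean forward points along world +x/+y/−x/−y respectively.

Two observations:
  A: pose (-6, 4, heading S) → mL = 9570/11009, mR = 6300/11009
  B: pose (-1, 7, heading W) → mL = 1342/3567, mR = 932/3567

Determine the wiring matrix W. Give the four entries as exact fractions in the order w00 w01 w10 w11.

1/2 1 1/2 1/2

obs A: pose=(-6,4,S) → sL=60/109, sR=60/101, mL=9570/11009, mR=6300/11009
obs B: pose=(-1,7,W) → sL=12/41, sR=20/87, mL=1342/3567, mR=932/3567
sensor matrix S = [[60/109, 60/101], [12/41, 20/87]]; det S = -619520/13089701
solve [mL_A; mL_B] = S·[w00; w01] and [mR_A; mR_B] = S·[w10; w11]:
  w00 = 1/2, w01 = 1, w10 = 1/2, w11 = 1/2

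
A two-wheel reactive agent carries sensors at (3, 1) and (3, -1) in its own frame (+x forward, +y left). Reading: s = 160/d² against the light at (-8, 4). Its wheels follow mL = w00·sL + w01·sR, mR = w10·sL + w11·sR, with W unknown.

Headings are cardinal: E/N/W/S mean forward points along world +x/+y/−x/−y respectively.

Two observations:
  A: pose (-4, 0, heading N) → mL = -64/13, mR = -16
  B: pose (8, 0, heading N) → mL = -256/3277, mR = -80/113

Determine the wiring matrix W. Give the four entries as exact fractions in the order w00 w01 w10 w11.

obs A: pose=(-4,0,N) → sL=16, sR=80/13, mL=-64/13, mR=-16
obs B: pose=(8,0,N) → sL=80/113, sR=16/29, mL=-256/3277, mR=-80/113
sensor matrix S = [[16, 80/13], [80/113, 16/29]]; det S = 190464/42601
solve [mL_A; mL_B] = S·[w00; w01] and [mR_A; mR_B] = S·[w10; w11]:
  w00 = -1/2, w01 = 1/2, w10 = -1, w11 = 0

-1/2 1/2 -1 0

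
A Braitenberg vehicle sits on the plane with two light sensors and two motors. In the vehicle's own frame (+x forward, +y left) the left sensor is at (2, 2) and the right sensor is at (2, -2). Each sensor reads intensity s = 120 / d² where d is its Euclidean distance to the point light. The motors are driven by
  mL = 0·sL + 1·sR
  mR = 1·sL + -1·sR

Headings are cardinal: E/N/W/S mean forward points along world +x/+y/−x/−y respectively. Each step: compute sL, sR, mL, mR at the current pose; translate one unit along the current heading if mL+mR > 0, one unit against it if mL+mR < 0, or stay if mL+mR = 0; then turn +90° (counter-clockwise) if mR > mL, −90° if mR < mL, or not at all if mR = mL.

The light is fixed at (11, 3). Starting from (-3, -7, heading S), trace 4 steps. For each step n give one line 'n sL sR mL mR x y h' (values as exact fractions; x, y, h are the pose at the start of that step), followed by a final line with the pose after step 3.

n=0: pose=(-3,-7,S); sL=5/12, sR=3/10; mL=3/10, mR=7/60; mL+mR=5/12 → advance +1; mR−mL=-11/60 → turn -1·90°
n=1: pose=(-3,-8,W); sL=24/85, sR=120/337; mL=120/337, mR=-2112/28645; mL+mR=24/85 → advance +1; mR−mL=-12312/28645 → turn -1·90°
n=2: pose=(-4,-8,N); sL=12/37, sR=12/25; mL=12/25, mR=-144/925; mL+mR=12/37 → advance +1; mR−mL=-588/925 → turn -1·90°
n=3: pose=(-4,-7,E); sL=120/233, sR=120/313; mL=120/313, mR=9600/72929; mL+mR=120/233 → advance +1; mR−mL=-18360/72929 → turn -1·90°

0 5/12 3/10 3/10 7/60 -3 -7 S
1 24/85 120/337 120/337 -2112/28645 -3 -8 W
2 12/37 12/25 12/25 -144/925 -4 -8 N
3 120/233 120/313 120/313 9600/72929 -4 -7 E
final -3 -7 S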